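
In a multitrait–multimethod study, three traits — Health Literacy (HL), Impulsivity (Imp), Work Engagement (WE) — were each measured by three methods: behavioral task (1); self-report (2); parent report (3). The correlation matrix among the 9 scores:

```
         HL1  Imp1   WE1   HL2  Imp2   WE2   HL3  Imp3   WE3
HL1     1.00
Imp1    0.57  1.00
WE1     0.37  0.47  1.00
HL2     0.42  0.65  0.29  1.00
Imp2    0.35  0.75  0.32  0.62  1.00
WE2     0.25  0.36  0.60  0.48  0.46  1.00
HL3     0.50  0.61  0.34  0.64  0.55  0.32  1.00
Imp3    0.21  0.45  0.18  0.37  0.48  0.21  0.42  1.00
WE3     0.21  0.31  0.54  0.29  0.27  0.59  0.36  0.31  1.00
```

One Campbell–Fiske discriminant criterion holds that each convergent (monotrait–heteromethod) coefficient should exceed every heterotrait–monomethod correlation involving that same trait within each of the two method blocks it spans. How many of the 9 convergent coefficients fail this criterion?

4

Each convergent coefficient versus the relevant comparison correlations:
HL (methods 1·2): 0.42 vs {0.57, 0.62, 0.37, 0.48} → fail.
HL (methods 1·3): 0.50 vs {0.57, 0.42, 0.37, 0.36} → fail.
HL (methods 2·3): 0.64 vs {0.62, 0.42, 0.48, 0.36} → pass.
Imp (methods 1·2): 0.75 vs {0.57, 0.62, 0.47, 0.46} → pass.
Imp (methods 1·3): 0.45 vs {0.57, 0.42, 0.47, 0.31} → fail.
Imp (methods 2·3): 0.48 vs {0.62, 0.42, 0.46, 0.31} → fail.
WE (methods 1·2): 0.60 vs {0.37, 0.48, 0.47, 0.46} → pass.
WE (methods 1·3): 0.54 vs {0.37, 0.36, 0.47, 0.31} → pass.
WE (methods 2·3): 0.59 vs {0.48, 0.36, 0.46, 0.31} → pass.
4 of 9 fail.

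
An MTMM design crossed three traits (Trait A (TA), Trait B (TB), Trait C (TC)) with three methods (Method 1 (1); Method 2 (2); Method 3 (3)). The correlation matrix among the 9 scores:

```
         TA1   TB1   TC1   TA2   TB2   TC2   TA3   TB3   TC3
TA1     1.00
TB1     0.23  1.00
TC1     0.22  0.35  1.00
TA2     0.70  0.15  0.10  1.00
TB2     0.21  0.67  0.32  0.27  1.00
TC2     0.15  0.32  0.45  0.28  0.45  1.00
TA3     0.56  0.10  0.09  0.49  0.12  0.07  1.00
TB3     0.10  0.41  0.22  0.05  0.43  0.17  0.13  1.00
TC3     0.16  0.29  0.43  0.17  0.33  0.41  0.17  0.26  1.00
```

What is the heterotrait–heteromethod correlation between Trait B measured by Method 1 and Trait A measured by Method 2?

0.15

Different traits and methods: r(TB1, TA2) = 0.15.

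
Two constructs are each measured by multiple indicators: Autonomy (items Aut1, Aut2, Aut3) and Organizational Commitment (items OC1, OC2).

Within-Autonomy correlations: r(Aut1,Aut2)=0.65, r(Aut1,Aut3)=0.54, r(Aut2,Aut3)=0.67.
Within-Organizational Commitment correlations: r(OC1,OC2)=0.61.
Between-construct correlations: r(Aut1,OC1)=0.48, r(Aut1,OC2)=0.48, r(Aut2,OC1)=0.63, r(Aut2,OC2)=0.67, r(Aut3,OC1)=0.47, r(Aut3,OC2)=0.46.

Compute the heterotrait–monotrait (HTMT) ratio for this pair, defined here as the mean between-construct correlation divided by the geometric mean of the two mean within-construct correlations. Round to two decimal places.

0.86

Mean between = 3.19/6 = 0.5317.
Mean within-Aut = 1.86/3 = 0.6200; mean within-OC = 0.61/1 = 0.6100.
Geometric mean = √(0.6200 × 0.6100) = 0.6150.
HTMT = 0.5317 / 0.6150 = 0.86.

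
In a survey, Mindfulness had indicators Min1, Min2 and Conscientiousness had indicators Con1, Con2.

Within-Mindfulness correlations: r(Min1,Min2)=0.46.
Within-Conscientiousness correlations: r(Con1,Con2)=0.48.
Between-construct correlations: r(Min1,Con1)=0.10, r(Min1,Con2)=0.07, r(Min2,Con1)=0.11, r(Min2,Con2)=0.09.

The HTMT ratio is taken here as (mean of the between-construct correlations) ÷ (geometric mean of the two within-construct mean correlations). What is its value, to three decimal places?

0.197

Between-construct mean = 0.37/4 = 0.0925.
Mean within-Min = 0.46/1 = 0.4600; mean within-Con = 0.48/1 = 0.4800.
Geometric mean = √(0.4600 × 0.4800) = 0.4699.
HTMT = 0.0925 / 0.4699 = 0.197.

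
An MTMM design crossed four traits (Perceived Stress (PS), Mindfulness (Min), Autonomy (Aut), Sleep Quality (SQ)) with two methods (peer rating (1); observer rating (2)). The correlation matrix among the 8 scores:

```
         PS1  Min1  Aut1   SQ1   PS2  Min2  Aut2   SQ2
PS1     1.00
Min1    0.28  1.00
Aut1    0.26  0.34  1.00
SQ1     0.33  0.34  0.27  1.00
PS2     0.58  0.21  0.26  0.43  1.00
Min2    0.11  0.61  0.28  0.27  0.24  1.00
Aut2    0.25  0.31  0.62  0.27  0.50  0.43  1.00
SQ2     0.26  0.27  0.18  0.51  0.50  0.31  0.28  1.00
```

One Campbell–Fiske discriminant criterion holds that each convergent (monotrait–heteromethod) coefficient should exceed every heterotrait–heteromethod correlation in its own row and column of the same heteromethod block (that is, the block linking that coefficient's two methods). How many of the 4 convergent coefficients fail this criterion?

0

Convergent coefficients and their comparison sets:
PS (methods 1·2): 0.58 vs {0.11, 0.21, 0.25, 0.26, 0.26, 0.43} → pass.
Min (methods 1·2): 0.61 vs {0.21, 0.11, 0.31, 0.28, 0.27, 0.27} → pass.
Aut (methods 1·2): 0.62 vs {0.26, 0.25, 0.28, 0.31, 0.18, 0.27} → pass.
SQ (methods 1·2): 0.51 vs {0.43, 0.26, 0.27, 0.27, 0.27, 0.18} → pass.
0 of 4 fail.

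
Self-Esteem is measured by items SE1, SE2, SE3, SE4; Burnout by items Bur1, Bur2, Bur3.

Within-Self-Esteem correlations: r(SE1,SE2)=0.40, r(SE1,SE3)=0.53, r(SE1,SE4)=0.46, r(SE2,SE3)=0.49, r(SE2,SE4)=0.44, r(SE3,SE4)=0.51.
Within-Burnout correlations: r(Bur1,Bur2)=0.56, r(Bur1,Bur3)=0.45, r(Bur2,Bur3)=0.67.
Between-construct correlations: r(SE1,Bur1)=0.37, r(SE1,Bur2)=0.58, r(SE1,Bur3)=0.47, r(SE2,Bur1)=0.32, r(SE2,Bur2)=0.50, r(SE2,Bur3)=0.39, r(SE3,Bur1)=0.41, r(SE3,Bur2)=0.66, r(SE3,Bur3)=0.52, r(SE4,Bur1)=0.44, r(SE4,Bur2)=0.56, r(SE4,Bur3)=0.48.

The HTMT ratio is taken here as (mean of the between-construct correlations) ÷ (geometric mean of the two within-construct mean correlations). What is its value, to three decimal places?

0.924

Between-construct mean = 5.70/12 = 0.4750.
Mean within-SE = 2.83/6 = 0.4717; mean within-Bur = 1.68/3 = 0.5600.
Geometric mean = √(0.4717 × 0.5600) = 0.5140.
HTMT = 0.4750 / 0.5140 = 0.924.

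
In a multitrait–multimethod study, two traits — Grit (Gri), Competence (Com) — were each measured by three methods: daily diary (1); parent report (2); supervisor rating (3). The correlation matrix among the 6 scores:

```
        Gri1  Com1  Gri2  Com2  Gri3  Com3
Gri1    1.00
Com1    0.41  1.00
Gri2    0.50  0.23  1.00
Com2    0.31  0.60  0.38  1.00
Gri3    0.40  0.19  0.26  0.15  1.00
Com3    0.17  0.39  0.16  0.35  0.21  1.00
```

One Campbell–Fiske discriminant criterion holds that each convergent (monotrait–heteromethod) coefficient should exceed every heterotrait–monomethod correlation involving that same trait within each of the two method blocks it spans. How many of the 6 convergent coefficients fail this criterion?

4

Convergent coefficients and their comparison sets:
Gri (methods 1·2): 0.50 vs {0.41, 0.38} → pass.
Gri (methods 1·3): 0.40 vs {0.41, 0.21} → fail.
Gri (methods 2·3): 0.26 vs {0.38, 0.21} → fail.
Com (methods 1·2): 0.60 vs {0.41, 0.38} → pass.
Com (methods 1·3): 0.39 vs {0.41, 0.21} → fail.
Com (methods 2·3): 0.35 vs {0.38, 0.21} → fail.
4 of 6 fail.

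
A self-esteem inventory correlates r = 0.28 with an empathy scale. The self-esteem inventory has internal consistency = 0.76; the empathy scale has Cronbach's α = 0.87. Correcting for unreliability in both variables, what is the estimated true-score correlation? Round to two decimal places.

r_true = r_obs / √(r_xx · r_yy) = 0.28 / √(0.76 × 0.87) = 0.28 / √0.6612 = 0.28 / 0.8131 ≈ 0.34.

0.34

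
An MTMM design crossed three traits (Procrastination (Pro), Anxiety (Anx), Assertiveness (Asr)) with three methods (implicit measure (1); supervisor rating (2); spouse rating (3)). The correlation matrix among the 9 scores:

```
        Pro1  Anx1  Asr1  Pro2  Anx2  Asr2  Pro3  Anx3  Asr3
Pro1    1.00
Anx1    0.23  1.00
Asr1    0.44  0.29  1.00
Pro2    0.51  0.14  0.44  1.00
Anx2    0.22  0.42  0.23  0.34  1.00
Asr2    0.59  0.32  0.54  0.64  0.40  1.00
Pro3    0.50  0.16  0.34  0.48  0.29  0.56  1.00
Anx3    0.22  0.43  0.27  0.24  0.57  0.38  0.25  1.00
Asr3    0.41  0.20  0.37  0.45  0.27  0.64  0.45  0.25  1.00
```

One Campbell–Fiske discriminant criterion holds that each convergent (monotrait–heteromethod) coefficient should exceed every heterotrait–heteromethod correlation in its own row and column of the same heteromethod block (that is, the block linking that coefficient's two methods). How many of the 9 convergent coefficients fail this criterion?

4

Each convergent coefficient versus the relevant comparison correlations:
Pro (methods 1·2): 0.51 vs {0.22, 0.14, 0.59, 0.44} → fail.
Pro (methods 1·3): 0.50 vs {0.22, 0.16, 0.41, 0.34} → pass.
Pro (methods 2·3): 0.48 vs {0.24, 0.29, 0.45, 0.56} → fail.
Anx (methods 1·2): 0.42 vs {0.14, 0.22, 0.32, 0.23} → pass.
Anx (methods 1·3): 0.43 vs {0.16, 0.22, 0.20, 0.27} → pass.
Anx (methods 2·3): 0.57 vs {0.29, 0.24, 0.27, 0.38} → pass.
Asr (methods 1·2): 0.54 vs {0.44, 0.59, 0.23, 0.32} → fail.
Asr (methods 1·3): 0.37 vs {0.34, 0.41, 0.27, 0.20} → fail.
Asr (methods 2·3): 0.64 vs {0.56, 0.45, 0.38, 0.27} → pass.
4 of 9 fail.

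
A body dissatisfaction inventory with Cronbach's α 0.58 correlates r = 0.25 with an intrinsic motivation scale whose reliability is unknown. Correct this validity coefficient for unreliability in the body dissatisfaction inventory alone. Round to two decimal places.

Single correction: r_c = r_obs / √r_xx = 0.25 / √0.58 = 0.25 / 0.7616 ≈ 0.33.

0.33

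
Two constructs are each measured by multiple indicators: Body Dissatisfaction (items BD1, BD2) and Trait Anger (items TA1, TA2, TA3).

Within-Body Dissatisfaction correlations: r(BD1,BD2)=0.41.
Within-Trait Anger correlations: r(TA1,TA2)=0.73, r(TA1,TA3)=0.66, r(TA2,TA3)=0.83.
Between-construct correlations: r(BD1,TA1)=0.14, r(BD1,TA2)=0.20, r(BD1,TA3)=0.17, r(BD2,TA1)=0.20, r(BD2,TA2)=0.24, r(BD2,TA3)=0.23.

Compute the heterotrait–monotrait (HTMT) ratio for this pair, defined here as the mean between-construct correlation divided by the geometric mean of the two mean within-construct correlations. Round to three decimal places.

0.357

Between-construct mean = 1.18/6 = 0.1967.
Mean within-BD = 0.41/1 = 0.4100; mean within-TA = 2.22/3 = 0.7400.
Geometric mean = √(0.4100 × 0.7400) = 0.5508.
HTMT = 0.1967 / 0.5508 = 0.357.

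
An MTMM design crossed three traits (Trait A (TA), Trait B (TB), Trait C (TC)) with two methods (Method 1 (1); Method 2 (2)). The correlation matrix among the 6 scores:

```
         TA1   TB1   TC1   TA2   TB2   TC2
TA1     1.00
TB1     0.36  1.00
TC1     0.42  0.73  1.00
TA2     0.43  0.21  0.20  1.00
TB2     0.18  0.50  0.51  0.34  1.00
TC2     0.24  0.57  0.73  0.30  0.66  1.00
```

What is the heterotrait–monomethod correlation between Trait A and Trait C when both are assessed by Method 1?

0.42

Different traits, same method: r(TA1, TC1) = 0.42.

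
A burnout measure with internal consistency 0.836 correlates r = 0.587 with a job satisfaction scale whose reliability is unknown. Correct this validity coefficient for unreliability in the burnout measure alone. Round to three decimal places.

Single correction: r_c = r_obs / √r_xx = 0.587 / √0.836 = 0.587 / 0.9143 ≈ 0.642.

0.642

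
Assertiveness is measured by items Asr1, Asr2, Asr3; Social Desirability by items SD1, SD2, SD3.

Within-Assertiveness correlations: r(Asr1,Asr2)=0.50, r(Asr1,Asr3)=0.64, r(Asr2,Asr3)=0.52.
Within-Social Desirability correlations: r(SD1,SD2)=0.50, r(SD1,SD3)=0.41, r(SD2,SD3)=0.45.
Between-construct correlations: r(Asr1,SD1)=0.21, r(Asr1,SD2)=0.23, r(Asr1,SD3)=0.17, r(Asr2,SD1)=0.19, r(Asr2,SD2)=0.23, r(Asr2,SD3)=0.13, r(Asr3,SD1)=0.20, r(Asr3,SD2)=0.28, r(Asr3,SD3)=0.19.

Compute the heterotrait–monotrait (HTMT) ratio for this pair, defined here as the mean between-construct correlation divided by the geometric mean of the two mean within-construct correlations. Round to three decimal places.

0.406

Between-construct mean = 1.83/9 = 0.2033.
Mean within-Asr = 1.66/3 = 0.5533; mean within-SD = 1.36/3 = 0.4533.
Geometric mean = √(0.5533 × 0.4533) = 0.5008.
HTMT = 0.2033 / 0.5008 = 0.406.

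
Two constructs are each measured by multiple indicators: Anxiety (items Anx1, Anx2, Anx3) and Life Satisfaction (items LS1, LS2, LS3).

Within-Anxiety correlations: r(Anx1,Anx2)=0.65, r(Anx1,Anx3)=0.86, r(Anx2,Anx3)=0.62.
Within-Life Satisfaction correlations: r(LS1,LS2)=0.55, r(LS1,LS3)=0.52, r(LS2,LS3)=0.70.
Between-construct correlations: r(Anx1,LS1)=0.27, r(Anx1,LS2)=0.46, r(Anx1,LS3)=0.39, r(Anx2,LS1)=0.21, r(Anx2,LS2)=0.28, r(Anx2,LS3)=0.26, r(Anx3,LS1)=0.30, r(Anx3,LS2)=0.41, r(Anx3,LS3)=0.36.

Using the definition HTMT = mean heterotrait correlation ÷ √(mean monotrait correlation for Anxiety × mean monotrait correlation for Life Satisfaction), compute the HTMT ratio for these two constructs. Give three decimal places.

0.505

Between-construct mean = 2.94/9 = 0.3267.
Mean within-Anx = 2.13/3 = 0.7100; mean within-LS = 1.77/3 = 0.5900.
Geometric mean = √(0.7100 × 0.5900) = 0.6472.
HTMT = 0.3267 / 0.6472 = 0.505.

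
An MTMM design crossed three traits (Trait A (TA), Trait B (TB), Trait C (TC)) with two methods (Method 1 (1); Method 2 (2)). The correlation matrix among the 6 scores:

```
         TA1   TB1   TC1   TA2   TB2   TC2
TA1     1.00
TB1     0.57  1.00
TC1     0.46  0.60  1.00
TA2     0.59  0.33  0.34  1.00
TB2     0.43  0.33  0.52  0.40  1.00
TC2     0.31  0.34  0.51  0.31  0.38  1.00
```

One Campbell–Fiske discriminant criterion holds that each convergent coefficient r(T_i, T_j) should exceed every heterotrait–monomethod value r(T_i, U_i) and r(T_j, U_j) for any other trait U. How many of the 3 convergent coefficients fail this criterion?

2

Each convergent coefficient versus the relevant comparison correlations:
TA (methods 1·2): 0.59 vs {0.57, 0.40, 0.46, 0.31} → pass.
TB (methods 1·2): 0.33 vs {0.57, 0.40, 0.60, 0.38} → fail.
TC (methods 1·2): 0.51 vs {0.46, 0.31, 0.60, 0.38} → fail.
2 of 3 fail.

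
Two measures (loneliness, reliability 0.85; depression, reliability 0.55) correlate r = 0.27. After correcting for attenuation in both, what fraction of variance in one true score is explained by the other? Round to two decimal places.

0.16

Disattenuated r = 0.27 / √(0.85 × 0.55) = 0.27 / 0.6837 = 0.3949.
Shared true-score variance = 0.3949² = 0.1559 ≈ 0.16.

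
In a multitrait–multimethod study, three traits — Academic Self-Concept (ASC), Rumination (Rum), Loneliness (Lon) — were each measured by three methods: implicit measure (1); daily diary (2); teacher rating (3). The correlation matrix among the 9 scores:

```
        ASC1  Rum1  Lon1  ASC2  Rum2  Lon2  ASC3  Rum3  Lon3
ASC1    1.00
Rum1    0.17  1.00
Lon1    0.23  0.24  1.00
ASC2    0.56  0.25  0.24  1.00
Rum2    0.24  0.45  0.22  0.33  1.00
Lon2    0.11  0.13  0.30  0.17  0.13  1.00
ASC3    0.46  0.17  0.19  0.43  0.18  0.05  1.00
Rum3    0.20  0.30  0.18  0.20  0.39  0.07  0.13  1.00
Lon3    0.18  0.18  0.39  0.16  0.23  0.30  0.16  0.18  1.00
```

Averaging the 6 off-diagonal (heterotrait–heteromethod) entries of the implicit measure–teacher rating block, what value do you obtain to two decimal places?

0.18

HTHM values (method 1 × method 3): 0.20, 0.18, 0.17, 0.18, 0.19, 0.18; mean = 1.10/6 = 0.18.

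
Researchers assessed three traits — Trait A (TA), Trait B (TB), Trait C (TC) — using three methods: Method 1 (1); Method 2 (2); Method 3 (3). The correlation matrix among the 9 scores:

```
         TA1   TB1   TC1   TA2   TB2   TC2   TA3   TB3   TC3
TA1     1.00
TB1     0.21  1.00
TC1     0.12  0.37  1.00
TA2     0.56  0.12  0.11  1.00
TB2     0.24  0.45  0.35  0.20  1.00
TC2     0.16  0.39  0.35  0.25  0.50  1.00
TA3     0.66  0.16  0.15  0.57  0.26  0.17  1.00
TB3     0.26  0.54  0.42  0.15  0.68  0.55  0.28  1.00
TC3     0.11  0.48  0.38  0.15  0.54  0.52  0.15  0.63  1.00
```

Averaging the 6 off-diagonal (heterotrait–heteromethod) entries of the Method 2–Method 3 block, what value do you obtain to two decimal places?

HTHM values (method 2 × method 3): 0.15, 0.15, 0.26, 0.54, 0.17, 0.55; mean = 1.82/6 = 0.30.

0.30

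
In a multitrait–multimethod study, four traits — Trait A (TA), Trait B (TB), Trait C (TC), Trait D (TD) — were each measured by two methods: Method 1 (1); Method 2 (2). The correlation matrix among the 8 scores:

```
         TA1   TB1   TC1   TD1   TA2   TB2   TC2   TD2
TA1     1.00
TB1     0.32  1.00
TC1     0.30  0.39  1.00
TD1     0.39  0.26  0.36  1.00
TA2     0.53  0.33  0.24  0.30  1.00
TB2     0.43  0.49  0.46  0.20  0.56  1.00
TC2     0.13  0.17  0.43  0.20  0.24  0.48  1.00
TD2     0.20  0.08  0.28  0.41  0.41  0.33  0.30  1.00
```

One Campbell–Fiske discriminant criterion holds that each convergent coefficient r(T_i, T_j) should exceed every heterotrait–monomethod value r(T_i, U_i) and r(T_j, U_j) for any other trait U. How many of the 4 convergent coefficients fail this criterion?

Convergent coefficients and their comparison sets:
TA (methods 1·2): 0.53 vs {0.32, 0.56, 0.30, 0.24, 0.39, 0.41} → fail.
TB (methods 1·2): 0.49 vs {0.32, 0.56, 0.39, 0.48, 0.26, 0.33} → fail.
TC (methods 1·2): 0.43 vs {0.30, 0.24, 0.39, 0.48, 0.36, 0.30} → fail.
TD (methods 1·2): 0.41 vs {0.39, 0.41, 0.26, 0.33, 0.36, 0.30} → fail.
4 of 4 fail.

4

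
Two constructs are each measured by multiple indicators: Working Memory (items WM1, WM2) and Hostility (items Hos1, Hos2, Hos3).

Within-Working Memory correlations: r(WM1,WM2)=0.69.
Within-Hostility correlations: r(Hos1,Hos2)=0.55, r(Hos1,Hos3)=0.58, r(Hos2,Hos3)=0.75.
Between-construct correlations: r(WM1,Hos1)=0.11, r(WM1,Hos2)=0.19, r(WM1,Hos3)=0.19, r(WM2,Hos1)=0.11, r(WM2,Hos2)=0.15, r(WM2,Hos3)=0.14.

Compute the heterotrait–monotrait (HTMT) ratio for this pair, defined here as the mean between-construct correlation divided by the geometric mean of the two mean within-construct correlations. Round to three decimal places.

0.226

Between-construct mean = 0.89/6 = 0.1483.
Mean within-WM = 0.69/1 = 0.6900; mean within-Hos = 1.88/3 = 0.6267.
Geometric mean = √(0.6900 × 0.6267) = 0.6576.
HTMT = 0.1483 / 0.6576 = 0.226.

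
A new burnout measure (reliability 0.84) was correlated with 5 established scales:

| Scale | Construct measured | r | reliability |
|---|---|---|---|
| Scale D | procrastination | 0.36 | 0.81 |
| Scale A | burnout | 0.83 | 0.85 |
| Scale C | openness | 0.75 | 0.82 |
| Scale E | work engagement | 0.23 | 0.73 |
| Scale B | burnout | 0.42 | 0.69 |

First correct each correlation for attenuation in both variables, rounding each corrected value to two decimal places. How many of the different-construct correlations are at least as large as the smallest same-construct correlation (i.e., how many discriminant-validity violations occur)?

1

Disattenuated r (r / √(r_scale · r_new)):
  Scale D (disc): 0.36 / √(0.81·0.84) = 0.44
  Scale A (conv): 0.83 / √(0.85·0.84) = 0.98
  Scale C (disc): 0.75 / √(0.82·0.84) = 0.90
  Scale E (disc): 0.23 / √(0.73·0.84) = 0.29
  Scale B (conv): 0.42 / √(0.69·0.84) = 0.55
Smallest convergent = 0.55. Discriminant values: 0.44, 0.90, 0.29; count ≥ 0.55 → 1.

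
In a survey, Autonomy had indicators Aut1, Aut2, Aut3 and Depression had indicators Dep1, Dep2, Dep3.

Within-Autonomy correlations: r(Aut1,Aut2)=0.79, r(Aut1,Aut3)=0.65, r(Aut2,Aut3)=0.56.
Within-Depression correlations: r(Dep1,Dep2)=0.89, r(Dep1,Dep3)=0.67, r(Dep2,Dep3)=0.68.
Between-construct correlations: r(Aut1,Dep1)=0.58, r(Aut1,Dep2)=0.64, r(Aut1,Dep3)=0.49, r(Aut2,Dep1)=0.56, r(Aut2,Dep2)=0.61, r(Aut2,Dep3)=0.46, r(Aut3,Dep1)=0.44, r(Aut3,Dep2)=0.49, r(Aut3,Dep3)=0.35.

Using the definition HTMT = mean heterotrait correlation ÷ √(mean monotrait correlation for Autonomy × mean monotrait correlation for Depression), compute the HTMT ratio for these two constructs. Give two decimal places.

0.73

Mean between = 4.62/9 = 0.5133.
Mean within-Aut = 2.00/3 = 0.6667; mean within-Dep = 2.24/3 = 0.7467.
Geometric mean = √(0.6667 × 0.7467) = 0.7056.
HTMT = 0.5133 / 0.7056 = 0.73.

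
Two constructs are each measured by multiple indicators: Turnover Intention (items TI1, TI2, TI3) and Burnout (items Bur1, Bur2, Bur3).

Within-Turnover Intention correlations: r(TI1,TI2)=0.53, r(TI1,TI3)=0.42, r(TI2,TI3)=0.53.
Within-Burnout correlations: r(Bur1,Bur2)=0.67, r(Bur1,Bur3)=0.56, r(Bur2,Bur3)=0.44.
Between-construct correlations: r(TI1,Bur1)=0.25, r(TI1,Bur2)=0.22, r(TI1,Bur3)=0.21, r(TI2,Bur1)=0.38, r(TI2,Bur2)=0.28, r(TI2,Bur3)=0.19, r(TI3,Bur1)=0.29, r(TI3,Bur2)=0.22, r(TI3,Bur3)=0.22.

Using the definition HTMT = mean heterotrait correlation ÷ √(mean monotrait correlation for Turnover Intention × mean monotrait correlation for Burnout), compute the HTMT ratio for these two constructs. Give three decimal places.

0.479

Mean between = 2.26/9 = 0.2511.
Mean within-TI = 1.48/3 = 0.4933; mean within-Bur = 1.67/3 = 0.5567.
Geometric mean = √(0.4933 × 0.5567) = 0.5240.
HTMT = 0.2511 / 0.5240 = 0.479.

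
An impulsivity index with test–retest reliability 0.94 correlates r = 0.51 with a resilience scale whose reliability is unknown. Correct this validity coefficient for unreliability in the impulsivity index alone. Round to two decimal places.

0.53

Single correction: r_c = r_obs / √r_xx = 0.51 / √0.94 = 0.51 / 0.9695 ≈ 0.53.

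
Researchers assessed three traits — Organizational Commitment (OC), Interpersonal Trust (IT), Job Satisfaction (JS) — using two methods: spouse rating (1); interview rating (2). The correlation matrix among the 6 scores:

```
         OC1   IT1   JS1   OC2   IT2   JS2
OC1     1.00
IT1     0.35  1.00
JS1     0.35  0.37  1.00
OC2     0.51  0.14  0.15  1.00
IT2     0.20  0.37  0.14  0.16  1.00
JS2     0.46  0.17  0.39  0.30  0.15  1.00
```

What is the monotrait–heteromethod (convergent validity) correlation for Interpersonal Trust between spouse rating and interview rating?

Same trait (IT), different methods: r(IT1, IT2) = 0.37.

0.37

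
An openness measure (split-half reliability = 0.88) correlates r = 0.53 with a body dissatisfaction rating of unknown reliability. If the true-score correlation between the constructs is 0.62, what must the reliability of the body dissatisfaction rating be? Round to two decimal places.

0.83

r_true = r_obs / √(r_xx · r_yy) ⇒ 0.62 = 0.53 / √(0.88 · r_yy).
√(0.88 · r_yy) = 0.53 / 0.62 = 0.8548; 0.88 · r_yy = 0.7307; r_yy = 0.7307 / 0.88 ≈ 0.83.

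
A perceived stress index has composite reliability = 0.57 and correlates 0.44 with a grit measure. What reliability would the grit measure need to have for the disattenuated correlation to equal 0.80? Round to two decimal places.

0.53

r_true = r_obs / √(r_xx · r_yy) ⇒ 0.80 = 0.44 / √(0.57 · r_yy).
√(0.57 · r_yy) = 0.44 / 0.80 = 0.5500; 0.57 · r_yy = 0.3025; r_yy = 0.3025 / 0.57 ≈ 0.53.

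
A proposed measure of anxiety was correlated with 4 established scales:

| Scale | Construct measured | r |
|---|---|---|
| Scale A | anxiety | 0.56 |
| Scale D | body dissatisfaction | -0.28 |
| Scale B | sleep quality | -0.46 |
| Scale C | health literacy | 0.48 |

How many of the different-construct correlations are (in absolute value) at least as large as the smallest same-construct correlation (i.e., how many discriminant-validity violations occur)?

0

Convergent (same construct = anxiety): Scale A.
Smallest convergent = 0.56. Discriminant |r|: 0.28, 0.46, 0.48; count ≥ 0.56 → 0.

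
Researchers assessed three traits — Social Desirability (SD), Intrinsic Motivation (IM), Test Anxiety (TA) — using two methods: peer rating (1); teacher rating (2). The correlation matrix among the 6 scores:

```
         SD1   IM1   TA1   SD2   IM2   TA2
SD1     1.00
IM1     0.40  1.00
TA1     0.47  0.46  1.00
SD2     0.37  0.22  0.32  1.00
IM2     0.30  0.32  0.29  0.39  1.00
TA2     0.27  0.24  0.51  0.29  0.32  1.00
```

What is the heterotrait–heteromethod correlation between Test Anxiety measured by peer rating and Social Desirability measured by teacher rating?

0.32

Different traits and methods: r(TA1, SD2) = 0.32.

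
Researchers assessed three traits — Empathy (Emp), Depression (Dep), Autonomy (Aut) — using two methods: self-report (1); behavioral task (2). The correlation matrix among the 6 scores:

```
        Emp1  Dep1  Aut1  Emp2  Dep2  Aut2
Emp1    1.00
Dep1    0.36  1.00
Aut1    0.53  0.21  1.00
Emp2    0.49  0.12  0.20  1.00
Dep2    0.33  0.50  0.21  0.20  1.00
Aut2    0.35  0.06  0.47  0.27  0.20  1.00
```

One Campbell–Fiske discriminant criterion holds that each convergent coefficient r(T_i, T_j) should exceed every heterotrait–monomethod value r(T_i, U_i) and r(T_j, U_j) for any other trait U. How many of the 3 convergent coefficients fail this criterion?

Convergent coefficients and their comparison sets:
Emp (methods 1·2): 0.49 vs {0.36, 0.20, 0.53, 0.27} → fail.
Dep (methods 1·2): 0.50 vs {0.36, 0.20, 0.21, 0.20} → pass.
Aut (methods 1·2): 0.47 vs {0.53, 0.27, 0.21, 0.20} → fail.
2 of 3 fail.

2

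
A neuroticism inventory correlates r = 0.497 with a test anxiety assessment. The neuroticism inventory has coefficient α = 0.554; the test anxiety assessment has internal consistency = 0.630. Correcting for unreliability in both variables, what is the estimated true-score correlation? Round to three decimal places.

r_true = r_obs / √(r_xx · r_yy) = 0.497 / √(0.554 × 0.630) = 0.497 / √0.349020 = 0.497 / 0.5908 ≈ 0.841.

0.841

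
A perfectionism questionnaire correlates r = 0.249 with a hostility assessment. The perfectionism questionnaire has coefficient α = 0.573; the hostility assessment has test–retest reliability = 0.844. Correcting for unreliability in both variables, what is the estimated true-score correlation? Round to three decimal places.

r_true = r_obs / √(r_xx · r_yy) = 0.249 / √(0.573 × 0.844) = 0.249 / √0.483612 = 0.249 / 0.6954 ≈ 0.358.

0.358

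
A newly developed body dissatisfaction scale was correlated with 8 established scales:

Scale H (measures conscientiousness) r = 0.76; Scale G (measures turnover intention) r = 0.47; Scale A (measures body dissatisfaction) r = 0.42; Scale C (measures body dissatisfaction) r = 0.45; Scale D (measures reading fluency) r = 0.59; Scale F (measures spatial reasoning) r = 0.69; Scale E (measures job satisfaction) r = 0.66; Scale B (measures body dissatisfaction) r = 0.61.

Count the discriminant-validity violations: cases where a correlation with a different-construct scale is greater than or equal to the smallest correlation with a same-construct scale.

5

Convergent (same construct = body dissatisfaction): Scale A, Scale C, Scale B.
Smallest convergent = 0.42. Discriminant values: 0.76, 0.47, 0.59, 0.69, 0.66; count ≥ 0.42 → 5.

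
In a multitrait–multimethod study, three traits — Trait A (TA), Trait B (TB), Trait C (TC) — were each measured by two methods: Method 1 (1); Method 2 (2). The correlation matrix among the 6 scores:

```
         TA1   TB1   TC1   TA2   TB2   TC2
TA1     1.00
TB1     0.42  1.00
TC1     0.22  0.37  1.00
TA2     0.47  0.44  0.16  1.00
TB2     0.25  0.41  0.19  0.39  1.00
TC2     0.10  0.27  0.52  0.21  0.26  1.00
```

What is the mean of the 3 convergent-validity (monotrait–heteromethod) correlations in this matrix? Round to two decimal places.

Convergent values: 0.47, 0.41, 0.52; mean = 1.40/3 = 0.47.

0.47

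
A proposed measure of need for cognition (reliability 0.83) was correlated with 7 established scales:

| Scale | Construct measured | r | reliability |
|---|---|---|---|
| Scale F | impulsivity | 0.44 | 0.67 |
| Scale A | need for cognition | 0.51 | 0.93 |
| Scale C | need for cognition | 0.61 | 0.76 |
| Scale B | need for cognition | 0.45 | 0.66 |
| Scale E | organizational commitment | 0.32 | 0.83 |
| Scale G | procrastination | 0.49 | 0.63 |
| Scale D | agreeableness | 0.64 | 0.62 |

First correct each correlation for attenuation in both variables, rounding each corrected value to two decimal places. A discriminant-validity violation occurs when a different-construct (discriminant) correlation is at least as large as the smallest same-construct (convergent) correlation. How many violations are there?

Disattenuated r (r / √(r_scale · r_new)):
  Scale F (disc): 0.44 / √(0.67·0.83) = 0.59
  Scale A (conv): 0.51 / √(0.93·0.83) = 0.58
  Scale C (conv): 0.61 / √(0.76·0.83) = 0.77
  Scale B (conv): 0.45 / √(0.66·0.83) = 0.61
  Scale E (disc): 0.32 / √(0.83·0.83) = 0.39
  Scale G (disc): 0.49 / √(0.63·0.83) = 0.68
  Scale D (disc): 0.64 / √(0.62·0.83) = 0.89
Smallest convergent = 0.58. Discriminant values: 0.59, 0.39, 0.68, 0.89; count ≥ 0.58 → 3.

3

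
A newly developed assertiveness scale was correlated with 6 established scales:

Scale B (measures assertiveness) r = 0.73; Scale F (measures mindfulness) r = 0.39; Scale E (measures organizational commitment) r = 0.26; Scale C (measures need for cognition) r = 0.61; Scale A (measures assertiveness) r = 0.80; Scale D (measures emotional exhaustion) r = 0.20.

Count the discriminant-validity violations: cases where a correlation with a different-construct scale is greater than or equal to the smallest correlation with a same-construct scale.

0

Convergent (same construct = assertiveness): Scale B, Scale A.
Smallest convergent = 0.73. Discriminant values: 0.39, 0.26, 0.61, 0.20; count ≥ 0.73 → 0.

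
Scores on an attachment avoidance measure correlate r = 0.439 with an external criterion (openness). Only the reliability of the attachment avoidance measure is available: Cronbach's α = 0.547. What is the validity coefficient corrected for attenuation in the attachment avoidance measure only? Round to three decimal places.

0.594

Single correction: r_c = r_obs / √r_xx = 0.439 / √0.547 = 0.439 / 0.7396 ≈ 0.594.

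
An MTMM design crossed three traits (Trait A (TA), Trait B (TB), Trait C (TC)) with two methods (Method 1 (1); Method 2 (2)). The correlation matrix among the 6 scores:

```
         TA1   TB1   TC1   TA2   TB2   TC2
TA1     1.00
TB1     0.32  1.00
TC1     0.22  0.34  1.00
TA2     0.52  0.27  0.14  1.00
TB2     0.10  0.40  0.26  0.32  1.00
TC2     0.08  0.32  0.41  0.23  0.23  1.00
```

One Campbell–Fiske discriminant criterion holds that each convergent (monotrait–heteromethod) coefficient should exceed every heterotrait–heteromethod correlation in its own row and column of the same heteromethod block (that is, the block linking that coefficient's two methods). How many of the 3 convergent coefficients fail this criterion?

0

Checking each validity diagonal entry against its comparison values:
TA (methods 1·2): 0.52 vs {0.10, 0.27, 0.08, 0.14} → pass.
TB (methods 1·2): 0.40 vs {0.27, 0.10, 0.32, 0.26} → pass.
TC (methods 1·2): 0.41 vs {0.14, 0.08, 0.26, 0.32} → pass.
0 of 3 fail.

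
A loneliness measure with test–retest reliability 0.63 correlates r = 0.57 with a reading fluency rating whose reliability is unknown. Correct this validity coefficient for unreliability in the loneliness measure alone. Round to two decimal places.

0.72

Single correction: r_c = r_obs / √r_xx = 0.57 / √0.63 = 0.57 / 0.7937 ≈ 0.72.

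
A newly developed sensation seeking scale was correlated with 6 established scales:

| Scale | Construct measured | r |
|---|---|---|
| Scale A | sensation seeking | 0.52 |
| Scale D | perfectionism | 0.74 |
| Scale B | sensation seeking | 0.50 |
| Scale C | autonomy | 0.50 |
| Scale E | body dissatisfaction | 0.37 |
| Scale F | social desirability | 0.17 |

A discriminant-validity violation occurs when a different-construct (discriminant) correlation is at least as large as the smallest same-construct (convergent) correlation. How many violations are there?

2

Convergent (same construct = sensation seeking): Scale A, Scale B.
Smallest convergent = 0.50. Discriminant values: 0.74, 0.50, 0.37, 0.17; count ≥ 0.50 → 2.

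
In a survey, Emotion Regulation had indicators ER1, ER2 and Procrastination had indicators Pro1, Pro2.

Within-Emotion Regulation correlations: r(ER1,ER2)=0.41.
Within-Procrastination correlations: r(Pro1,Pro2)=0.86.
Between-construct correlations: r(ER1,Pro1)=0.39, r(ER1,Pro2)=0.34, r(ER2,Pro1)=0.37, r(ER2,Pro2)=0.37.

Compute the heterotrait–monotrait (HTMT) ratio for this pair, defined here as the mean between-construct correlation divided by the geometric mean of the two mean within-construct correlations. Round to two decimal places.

0.62

Mean heterotrait r = 1.47/4 = 0.3675.
Mean within-ER = 0.41/1 = 0.4100; mean within-Pro = 0.86/1 = 0.8600.
Geometric mean = √(0.4100 × 0.8600) = 0.5938.
HTMT = 0.3675 / 0.5938 = 0.62.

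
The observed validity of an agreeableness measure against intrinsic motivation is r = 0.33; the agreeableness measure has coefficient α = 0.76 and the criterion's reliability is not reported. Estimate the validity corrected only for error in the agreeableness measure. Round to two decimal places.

0.38

Single correction: r_c = r_obs / √r_xx = 0.33 / √0.76 = 0.33 / 0.8718 ≈ 0.38.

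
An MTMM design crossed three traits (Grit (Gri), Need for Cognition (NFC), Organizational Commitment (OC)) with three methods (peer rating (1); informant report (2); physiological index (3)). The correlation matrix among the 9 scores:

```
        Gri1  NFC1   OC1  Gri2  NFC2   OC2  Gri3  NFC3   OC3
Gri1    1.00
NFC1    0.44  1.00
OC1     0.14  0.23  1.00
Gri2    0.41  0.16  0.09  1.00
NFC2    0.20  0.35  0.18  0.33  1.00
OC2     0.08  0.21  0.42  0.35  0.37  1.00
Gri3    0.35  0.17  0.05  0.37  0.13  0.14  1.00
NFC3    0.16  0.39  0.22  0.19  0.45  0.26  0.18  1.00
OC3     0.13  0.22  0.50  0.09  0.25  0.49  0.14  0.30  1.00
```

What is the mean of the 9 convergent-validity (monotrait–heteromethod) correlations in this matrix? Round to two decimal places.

0.41

Convergent values: 0.41, 0.35, 0.37, 0.35, 0.39, 0.45, 0.42, 0.50, 0.49; mean = 3.73/9 = 0.41.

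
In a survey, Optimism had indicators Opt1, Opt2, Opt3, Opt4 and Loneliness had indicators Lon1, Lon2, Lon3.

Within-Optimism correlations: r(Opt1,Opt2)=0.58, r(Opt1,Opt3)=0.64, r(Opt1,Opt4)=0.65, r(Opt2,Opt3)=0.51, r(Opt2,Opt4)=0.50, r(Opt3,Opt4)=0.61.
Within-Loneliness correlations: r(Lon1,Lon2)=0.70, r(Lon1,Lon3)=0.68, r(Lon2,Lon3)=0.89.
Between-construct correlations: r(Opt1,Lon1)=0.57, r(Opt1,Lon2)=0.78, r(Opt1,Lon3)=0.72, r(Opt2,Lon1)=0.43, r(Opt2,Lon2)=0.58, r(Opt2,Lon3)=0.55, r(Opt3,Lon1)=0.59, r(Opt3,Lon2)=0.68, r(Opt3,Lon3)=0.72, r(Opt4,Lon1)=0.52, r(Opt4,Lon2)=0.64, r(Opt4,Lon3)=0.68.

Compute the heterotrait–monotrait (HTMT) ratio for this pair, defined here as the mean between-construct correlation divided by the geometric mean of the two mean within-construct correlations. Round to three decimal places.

0.937

Between-construct mean = 7.46/12 = 0.6217.
Mean within-Opt = 3.49/6 = 0.5817; mean within-Lon = 2.27/3 = 0.7567.
Geometric mean = √(0.5817 × 0.7567) = 0.6635.
HTMT = 0.6217 / 0.6635 = 0.937.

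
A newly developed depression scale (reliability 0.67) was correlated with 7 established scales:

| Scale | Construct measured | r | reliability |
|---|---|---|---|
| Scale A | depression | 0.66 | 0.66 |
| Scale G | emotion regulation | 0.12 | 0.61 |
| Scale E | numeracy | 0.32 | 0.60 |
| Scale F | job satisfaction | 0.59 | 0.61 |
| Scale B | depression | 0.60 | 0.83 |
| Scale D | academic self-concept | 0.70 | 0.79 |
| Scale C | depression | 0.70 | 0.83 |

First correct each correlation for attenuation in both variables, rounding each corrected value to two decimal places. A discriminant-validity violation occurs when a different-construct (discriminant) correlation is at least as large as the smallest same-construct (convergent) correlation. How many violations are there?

2

Disattenuated r (r / √(r_scale · r_new)):
  Scale A (conv): 0.66 / √(0.66·0.67) = 0.99
  Scale G (disc): 0.12 / √(0.61·0.67) = 0.19
  Scale E (disc): 0.32 / √(0.60·0.67) = 0.50
  Scale F (disc): 0.59 / √(0.61·0.67) = 0.92
  Scale B (conv): 0.60 / √(0.83·0.67) = 0.80
  Scale D (disc): 0.70 / √(0.79·0.67) = 0.96
  Scale C (conv): 0.70 / √(0.83·0.67) = 0.94
Smallest convergent = 0.80. Discriminant values: 0.19, 0.50, 0.92, 0.96; count ≥ 0.80 → 2.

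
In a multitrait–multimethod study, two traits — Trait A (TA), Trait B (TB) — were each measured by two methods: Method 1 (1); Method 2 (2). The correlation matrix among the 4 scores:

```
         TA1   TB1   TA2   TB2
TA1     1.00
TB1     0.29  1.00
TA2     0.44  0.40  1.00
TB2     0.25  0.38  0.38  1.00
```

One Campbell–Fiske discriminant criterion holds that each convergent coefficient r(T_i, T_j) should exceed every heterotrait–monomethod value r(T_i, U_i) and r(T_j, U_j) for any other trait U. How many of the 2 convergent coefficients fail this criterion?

Checking each validity diagonal entry against its comparison values:
TA (methods 1·2): 0.44 vs {0.29, 0.38} → pass.
TB (methods 1·2): 0.38 vs {0.29, 0.38} → fail.
1 of 2 fail.

1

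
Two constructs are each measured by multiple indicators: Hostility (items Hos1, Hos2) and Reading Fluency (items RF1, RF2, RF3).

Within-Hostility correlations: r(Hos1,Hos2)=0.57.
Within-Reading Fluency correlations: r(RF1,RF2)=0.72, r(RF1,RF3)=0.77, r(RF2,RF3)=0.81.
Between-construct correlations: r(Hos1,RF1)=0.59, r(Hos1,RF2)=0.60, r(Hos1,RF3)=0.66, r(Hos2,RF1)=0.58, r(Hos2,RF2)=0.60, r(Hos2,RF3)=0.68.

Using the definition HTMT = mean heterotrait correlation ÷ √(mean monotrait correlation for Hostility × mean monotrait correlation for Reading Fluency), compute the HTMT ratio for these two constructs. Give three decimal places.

0.935

Mean between = 3.71/6 = 0.6183.
Mean within-Hos = 0.57/1 = 0.5700; mean within-RF = 2.30/3 = 0.7667.
Geometric mean = √(0.5700 × 0.7667) = 0.6611.
HTMT = 0.6183 / 0.6611 = 0.935.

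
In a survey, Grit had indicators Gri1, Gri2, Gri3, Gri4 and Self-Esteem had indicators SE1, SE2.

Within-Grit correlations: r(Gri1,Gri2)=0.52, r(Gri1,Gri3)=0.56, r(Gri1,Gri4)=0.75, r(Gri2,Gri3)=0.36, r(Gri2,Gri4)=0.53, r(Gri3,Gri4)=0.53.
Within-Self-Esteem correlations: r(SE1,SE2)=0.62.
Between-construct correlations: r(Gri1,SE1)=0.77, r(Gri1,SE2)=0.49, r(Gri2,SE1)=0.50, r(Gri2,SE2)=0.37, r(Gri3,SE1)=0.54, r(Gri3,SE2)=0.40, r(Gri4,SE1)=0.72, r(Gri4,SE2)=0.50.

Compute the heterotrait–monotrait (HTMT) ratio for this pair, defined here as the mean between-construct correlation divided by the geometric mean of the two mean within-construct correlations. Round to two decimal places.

Mean heterotrait r = 4.29/8 = 0.5363.
Mean within-Gri = 3.25/6 = 0.5417; mean within-SE = 0.62/1 = 0.6200.
Geometric mean = √(0.5417 × 0.6200) = 0.5795.
HTMT = 0.5363 / 0.5795 = 0.93.

0.93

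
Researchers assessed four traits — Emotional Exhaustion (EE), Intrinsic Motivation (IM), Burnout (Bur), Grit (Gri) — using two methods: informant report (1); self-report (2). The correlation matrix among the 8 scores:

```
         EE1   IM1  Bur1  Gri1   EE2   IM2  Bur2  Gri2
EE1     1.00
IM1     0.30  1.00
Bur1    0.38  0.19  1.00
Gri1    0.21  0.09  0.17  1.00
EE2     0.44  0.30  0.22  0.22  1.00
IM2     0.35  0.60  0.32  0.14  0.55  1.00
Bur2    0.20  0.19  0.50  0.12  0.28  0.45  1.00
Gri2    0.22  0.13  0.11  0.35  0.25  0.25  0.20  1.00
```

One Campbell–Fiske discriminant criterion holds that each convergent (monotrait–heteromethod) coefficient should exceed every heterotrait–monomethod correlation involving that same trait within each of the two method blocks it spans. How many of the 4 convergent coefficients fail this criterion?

1

Convergent coefficients and their comparison sets:
EE (methods 1·2): 0.44 vs {0.30, 0.55, 0.38, 0.28, 0.21, 0.25} → fail.
IM (methods 1·2): 0.60 vs {0.30, 0.55, 0.19, 0.45, 0.09, 0.25} → pass.
Bur (methods 1·2): 0.50 vs {0.38, 0.28, 0.19, 0.45, 0.17, 0.20} → pass.
Gri (methods 1·2): 0.35 vs {0.21, 0.25, 0.09, 0.25, 0.17, 0.20} → pass.
1 of 4 fail.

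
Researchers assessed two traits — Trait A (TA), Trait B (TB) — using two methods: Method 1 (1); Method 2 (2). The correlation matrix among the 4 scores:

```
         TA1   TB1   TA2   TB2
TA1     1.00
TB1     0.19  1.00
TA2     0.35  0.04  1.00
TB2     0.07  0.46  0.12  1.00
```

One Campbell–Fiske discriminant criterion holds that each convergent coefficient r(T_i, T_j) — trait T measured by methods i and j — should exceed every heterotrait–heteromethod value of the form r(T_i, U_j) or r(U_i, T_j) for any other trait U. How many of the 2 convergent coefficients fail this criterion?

0

Checking each validity diagonal entry against its comparison values:
TA (methods 1·2): 0.35 vs {0.07, 0.04} → pass.
TB (methods 1·2): 0.46 vs {0.04, 0.07} → pass.
0 of 2 fail.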